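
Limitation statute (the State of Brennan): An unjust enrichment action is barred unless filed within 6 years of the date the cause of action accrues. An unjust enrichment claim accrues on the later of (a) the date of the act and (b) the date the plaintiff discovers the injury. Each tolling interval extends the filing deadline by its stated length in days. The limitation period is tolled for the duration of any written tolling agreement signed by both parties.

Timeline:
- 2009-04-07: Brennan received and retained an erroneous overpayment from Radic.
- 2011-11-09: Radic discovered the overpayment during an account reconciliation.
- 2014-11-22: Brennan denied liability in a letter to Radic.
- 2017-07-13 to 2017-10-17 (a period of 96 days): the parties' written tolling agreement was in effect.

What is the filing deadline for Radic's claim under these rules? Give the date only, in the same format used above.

Because discovery on 2011-11-09 post-dates the 2009-04-07 act, accrual under the later-of rule falls on 2011-11-09.
Adding the 6 years base period to 2011-11-09 gives a deadline of 2017-11-09, before any tolling.
Because the written tolling agreement ran from 2017-07-13 to 2017-10-17, the deadline is extended by 96 days to 2018-02-13.
None of the other events listed affects the running of the period under the stated rules.

2018-02-13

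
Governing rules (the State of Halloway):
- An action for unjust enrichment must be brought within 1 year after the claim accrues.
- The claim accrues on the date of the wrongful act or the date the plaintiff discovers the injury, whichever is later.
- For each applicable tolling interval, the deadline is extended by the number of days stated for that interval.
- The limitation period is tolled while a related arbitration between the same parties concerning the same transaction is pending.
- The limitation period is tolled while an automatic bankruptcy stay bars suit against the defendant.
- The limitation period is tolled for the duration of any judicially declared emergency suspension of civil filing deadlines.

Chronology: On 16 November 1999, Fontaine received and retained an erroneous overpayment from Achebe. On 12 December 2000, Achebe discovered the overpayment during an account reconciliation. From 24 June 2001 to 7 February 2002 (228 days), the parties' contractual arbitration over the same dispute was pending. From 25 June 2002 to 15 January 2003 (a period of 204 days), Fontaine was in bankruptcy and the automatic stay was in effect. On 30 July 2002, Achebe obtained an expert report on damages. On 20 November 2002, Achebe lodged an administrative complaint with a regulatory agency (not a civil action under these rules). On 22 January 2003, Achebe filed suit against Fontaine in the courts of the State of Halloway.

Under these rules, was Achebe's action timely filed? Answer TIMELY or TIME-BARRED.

TIMELY

Taking the later of the act (16 November 1999) and discovery (12 December 2000), the claim accrued on 12 December 2000.
1 year from 12 December 2000 is 12 December 2001.
The period was tolled for 228 days by the pending related arbitration (24 June 2001 to 7 February 2002), pushing the deadline to 28 July 2002.
Because the automatic bankruptcy stay ran from 25 June 2002 to 15 January 2003, the deadline is extended by 204 days to 17 February 2003.
The other events in the timeline have no effect on the limitation period under the stated rules.
Filing on 22 January 2003 beat the 17 February 2003 deadline — the action is timely.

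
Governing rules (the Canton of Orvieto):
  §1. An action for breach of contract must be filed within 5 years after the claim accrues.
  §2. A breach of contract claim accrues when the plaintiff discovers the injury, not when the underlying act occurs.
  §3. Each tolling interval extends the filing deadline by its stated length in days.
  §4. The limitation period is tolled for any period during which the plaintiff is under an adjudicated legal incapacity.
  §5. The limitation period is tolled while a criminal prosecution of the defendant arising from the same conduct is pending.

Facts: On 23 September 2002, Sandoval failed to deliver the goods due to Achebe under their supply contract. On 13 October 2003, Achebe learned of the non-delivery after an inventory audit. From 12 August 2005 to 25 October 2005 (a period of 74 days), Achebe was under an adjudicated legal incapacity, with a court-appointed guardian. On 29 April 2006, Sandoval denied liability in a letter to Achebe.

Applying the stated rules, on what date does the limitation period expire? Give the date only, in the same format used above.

26 December 2008

Under the discovery rule, the claim accrued on 13 October 2003, when Achebe discovered the injury — not on the 23 September 2002 date of the underlying act.
The untolled deadline — 5 years after 13 October 2003 — is 13 October 2008.
Because the plaintiff's legal incapacity ran from 12 August 2005 to 25 October 2005, the deadline is extended by 74 days to 26 December 2008.
The other events in the timeline have no effect on the limitation period under the stated rules.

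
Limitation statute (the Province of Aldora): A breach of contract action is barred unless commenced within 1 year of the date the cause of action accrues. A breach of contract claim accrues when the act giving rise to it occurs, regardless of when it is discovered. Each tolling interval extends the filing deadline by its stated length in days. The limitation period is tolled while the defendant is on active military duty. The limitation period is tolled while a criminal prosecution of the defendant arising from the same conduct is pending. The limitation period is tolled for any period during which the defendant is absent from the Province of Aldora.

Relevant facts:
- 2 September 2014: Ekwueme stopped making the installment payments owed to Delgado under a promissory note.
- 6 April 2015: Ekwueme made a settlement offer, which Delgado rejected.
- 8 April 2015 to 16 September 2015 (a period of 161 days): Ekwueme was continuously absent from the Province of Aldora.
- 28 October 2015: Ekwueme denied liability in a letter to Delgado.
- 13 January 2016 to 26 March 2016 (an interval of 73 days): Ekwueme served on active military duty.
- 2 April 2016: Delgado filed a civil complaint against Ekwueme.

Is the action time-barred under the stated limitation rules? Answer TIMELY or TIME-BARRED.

TIMELY

The limitation period began to run on 2 September 2014.
1 year from 2 September 2014 is 2 September 2015.
The defendant's absence from the jurisdiction from 8 April 2015 to 16 September 2015 tolled the period for 161 days, extending the deadline to 10 February 2016.
The defendant's active military service from 13 January 2016 to 26 March 2016 tolled the period for 73 days, extending the deadline to 23 April 2016.
None of the other events listed affects the running of the period under the stated rules.
Delgado filed on 2 April 2016, before the 23 April 2016 deadline, so the action is timely.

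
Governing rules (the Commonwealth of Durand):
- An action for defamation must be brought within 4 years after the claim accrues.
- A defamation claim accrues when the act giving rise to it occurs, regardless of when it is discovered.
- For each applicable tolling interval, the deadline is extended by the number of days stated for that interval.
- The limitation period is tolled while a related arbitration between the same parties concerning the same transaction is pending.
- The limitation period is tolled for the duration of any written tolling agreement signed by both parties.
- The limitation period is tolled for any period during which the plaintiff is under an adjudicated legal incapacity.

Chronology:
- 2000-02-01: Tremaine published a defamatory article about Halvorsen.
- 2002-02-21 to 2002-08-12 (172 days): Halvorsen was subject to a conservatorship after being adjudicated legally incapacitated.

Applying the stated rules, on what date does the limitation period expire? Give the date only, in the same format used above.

The claim accrued on 2000-02-01, the date of the act.
4 years from 2000-02-01 is 2004-02-01.
The plaintiff's legal incapacity from 2002-02-21 to 2002-08-12 tolled the period for 172 days, extending the deadline to 2004-07-22.

2004-07-22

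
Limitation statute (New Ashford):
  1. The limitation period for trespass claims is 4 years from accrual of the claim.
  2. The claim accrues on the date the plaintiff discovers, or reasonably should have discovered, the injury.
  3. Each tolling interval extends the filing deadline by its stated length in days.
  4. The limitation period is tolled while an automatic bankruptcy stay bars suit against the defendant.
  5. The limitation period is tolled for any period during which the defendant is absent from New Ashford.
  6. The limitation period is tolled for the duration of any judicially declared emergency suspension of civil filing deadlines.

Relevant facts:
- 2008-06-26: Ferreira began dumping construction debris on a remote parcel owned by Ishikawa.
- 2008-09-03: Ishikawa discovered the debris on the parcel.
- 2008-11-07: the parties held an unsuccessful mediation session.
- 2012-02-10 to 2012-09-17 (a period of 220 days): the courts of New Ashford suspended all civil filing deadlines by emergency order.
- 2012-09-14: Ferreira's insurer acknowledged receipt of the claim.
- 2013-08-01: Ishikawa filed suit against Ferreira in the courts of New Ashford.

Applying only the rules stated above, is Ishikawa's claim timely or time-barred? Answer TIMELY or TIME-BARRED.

The claim did not accrue until Ishikawa discovered the injury on 2008-09-03; the 2008-06-26 act date does not start the clock under the stated rule.
4 years from 2008-09-03 is 2012-09-03.
Because the emergency suspension of filing deadlines ran from 2012-02-10 to 2012-09-17, the deadline is extended by 220 days to 2013-04-11.
None of the other events listed affects the running of the period under the stated rules.
Ishikawa filed on 2013-08-01, after the 2013-04-11 deadline, so the action is time-barred.

TIME-BARRED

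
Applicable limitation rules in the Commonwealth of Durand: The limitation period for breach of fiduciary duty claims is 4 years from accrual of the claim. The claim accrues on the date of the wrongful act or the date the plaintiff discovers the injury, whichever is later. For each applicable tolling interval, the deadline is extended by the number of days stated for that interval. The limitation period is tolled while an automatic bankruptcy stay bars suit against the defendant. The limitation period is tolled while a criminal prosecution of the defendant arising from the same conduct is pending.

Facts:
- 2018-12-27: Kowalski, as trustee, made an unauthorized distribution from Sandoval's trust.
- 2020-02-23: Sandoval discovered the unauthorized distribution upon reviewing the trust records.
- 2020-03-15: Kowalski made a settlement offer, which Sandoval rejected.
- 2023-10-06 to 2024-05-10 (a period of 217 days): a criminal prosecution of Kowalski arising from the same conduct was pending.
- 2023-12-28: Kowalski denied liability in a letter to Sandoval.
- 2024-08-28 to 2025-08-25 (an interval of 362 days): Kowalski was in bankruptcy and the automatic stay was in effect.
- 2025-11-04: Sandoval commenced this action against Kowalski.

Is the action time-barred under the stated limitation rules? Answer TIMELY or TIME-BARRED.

Because discovery on 2020-02-23 post-dates the 2018-12-27 act, accrual under the later-of rule falls on 2020-02-23.
Adding the 4 years base period to 2020-02-23 gives a deadline of 2024-02-23, before any tolling.
The pending criminal prosecution from 2023-10-06 to 2024-05-10 tolled the period for 217 days, extending the deadline to 2024-09-27.
The period was tolled for 362 days by the automatic bankruptcy stay (2024-08-28 to 2025-08-25), pushing the deadline to 2025-09-24.
The other events in the timeline have no effect on the limitation period under the stated rules.
Filing on 2025-11-04 missed the 2025-09-24 deadline — the action is time-barred.

TIME-BARRED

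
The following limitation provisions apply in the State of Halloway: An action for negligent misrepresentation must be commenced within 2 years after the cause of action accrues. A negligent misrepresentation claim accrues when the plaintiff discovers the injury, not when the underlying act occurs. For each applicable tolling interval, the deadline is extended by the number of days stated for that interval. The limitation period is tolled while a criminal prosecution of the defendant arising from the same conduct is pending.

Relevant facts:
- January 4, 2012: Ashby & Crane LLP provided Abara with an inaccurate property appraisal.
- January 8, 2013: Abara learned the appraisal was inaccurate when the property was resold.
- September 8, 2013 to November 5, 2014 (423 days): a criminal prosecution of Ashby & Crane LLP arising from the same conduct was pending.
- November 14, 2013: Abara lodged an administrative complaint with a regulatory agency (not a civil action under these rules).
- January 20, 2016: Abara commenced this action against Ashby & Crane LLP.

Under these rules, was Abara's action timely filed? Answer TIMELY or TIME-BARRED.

Accrual is tied to discovery, so the period began on January 8, 2013 rather than on January 4, 2012 when the act occurred.
Adding the 2 years base period to January 8, 2013 gives a deadline of January 8, 2015, before any tolling.
Because the pending criminal prosecution ran from September 8, 2013 to November 5, 2014, the deadline is extended by 423 days to March 6, 2016.
The other events in the timeline have no effect on the limitation period under the stated rules.
Abara filed on January 20, 2016, before the March 6, 2016 deadline, so the action is timely.

TIMELY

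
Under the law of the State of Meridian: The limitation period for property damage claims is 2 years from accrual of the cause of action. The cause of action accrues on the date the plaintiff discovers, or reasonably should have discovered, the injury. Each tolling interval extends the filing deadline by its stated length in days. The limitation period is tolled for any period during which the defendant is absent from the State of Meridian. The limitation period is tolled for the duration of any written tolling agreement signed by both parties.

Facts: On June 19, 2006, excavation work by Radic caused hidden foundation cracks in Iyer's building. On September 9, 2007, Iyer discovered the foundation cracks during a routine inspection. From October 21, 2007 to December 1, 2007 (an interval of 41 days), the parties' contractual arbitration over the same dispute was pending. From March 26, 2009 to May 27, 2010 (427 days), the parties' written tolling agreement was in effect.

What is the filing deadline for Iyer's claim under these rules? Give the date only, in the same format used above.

Accrual is tied to discovery, so the period began on September 9, 2007 rather than on June 19, 2006 when the act occurred.
Adding the 2 years base period to September 9, 2007 gives a deadline of September 9, 2009, before any tolling.
Because the written tolling agreement ran from March 26, 2009 to May 27, 2010, the deadline is extended by 427 days to November 10, 2010.
The pending related arbitration from October 21, 2007 to December 1, 2007 does not toll the period, because no stated rule makes a pending arbitration a tolling event.

November 10, 2010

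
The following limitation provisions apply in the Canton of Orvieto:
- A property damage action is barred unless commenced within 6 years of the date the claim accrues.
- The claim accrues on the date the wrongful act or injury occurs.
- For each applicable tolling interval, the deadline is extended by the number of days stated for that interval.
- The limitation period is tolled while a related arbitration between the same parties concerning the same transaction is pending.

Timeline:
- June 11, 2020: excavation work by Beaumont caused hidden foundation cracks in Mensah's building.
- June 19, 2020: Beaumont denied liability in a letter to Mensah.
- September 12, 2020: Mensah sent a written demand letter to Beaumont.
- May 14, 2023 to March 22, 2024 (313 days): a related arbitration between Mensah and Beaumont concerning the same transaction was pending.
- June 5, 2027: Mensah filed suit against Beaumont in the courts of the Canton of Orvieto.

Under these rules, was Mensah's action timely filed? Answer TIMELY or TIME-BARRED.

The claim accrued on June 11, 2020, the date of the act.
Adding the 6 years base period to June 11, 2020 gives a deadline of June 11, 2026, before any tolling.
The pending related arbitration from May 14, 2023 to March 22, 2024 tolled the period for 313 days, extending the deadline to April 20, 2027.
Nothing else in the chronology tolls or restarts the period.
Mensah filed on June 5, 2027, after the April 20, 2027 deadline, so the action is time-barred.

TIME-BARRED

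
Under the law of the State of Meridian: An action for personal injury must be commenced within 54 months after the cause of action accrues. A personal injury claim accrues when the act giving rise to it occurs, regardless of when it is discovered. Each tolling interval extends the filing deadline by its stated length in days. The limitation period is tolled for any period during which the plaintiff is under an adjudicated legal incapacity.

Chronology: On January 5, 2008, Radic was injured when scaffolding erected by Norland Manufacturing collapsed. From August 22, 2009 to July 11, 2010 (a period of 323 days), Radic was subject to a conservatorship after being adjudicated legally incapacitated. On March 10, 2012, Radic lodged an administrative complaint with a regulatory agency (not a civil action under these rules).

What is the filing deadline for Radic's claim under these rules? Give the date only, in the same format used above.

May 24, 2013

The cause of action accrued on January 5, 2008, the date of the act.
54 months from January 5, 2008 is July 5, 2012.
The plaintiff's legal incapacity from August 22, 2009 to July 11, 2010 tolled the period for 323 days, extending the deadline to May 24, 2013.
Nothing else in the chronology tolls or restarts the period.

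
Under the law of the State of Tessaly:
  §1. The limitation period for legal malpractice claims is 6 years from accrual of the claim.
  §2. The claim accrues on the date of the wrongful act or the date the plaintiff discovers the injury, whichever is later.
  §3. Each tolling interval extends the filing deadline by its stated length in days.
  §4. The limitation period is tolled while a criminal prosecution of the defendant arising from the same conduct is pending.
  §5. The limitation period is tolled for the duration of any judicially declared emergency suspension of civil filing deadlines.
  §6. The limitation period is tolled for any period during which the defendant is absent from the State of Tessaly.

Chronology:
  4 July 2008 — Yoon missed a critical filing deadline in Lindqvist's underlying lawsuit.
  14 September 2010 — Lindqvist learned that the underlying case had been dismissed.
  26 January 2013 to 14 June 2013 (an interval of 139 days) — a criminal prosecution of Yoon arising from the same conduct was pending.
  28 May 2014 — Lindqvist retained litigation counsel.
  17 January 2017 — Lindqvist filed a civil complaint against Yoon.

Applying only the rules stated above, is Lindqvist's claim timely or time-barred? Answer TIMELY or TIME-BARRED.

Taking the later of the act (4 July 2008) and discovery (14 September 2010), the claim accrued on 14 September 2010.
The untolled deadline — 6 years after 14 September 2010 — is 14 September 2016.
Because the pending criminal prosecution ran from 26 January 2013 to 14 June 2013, the deadline is extended by 139 days to 31 January 2017.
None of the other events listed affects the running of the period under the stated rules.
Filing on 17 January 2017 beat the 31 January 2017 deadline — the action is timely.

TIMELY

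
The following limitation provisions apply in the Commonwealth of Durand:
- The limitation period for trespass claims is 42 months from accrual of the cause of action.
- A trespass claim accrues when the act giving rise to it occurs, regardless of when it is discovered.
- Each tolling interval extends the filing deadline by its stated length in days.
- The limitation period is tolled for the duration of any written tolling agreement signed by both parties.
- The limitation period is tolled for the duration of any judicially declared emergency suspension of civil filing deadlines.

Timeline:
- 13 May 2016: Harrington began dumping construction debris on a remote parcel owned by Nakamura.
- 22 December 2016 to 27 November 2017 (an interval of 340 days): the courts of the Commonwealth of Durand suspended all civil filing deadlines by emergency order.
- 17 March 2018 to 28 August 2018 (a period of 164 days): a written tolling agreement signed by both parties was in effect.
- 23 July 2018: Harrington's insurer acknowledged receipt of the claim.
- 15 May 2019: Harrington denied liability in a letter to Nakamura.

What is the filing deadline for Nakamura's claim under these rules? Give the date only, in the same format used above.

31 March 2021

The claim accrued on 13 May 2016, when the wrongful act occurred.
The untolled deadline — 42 months after 13 May 2016 — is 13 November 2019.
The period was tolled for 340 days by the emergency suspension of filing deadlines (22 December 2016 to 27 November 2017), pushing the deadline to 18 October 2020.
The period was tolled for 164 days by the written tolling agreement (17 March 2018 to 28 August 2018), pushing the deadline to 31 March 2021.
None of the other events listed affects the running of the period under the stated rules.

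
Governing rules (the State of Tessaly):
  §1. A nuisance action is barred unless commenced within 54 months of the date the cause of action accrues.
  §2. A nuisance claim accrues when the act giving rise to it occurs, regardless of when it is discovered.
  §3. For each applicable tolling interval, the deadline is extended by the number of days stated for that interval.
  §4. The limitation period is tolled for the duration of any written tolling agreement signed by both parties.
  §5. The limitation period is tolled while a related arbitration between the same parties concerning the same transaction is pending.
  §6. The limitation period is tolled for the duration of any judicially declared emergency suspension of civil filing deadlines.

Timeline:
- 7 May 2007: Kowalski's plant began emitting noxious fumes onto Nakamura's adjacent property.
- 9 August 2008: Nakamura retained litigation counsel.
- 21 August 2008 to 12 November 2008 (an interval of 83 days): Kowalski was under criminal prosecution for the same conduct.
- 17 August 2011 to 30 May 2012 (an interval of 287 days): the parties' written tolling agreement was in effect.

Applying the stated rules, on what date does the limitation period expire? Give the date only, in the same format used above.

20 August 2012

The cause of action accrued on 7 May 2007, the date of the act.
Adding the 54 months base period to 7 May 2007 gives a deadline of 7 November 2011, before any tolling.
Because the written tolling agreement ran from 17 August 2011 to 30 May 2012, the deadline is extended by 287 days to 20 August 2012.
The pending criminal prosecution from 21 August 2008 to 12 November 2008 does not toll the period, because no stated rule makes a criminal prosecution a tolling event.
Nothing else in the chronology tolls or restarts the period.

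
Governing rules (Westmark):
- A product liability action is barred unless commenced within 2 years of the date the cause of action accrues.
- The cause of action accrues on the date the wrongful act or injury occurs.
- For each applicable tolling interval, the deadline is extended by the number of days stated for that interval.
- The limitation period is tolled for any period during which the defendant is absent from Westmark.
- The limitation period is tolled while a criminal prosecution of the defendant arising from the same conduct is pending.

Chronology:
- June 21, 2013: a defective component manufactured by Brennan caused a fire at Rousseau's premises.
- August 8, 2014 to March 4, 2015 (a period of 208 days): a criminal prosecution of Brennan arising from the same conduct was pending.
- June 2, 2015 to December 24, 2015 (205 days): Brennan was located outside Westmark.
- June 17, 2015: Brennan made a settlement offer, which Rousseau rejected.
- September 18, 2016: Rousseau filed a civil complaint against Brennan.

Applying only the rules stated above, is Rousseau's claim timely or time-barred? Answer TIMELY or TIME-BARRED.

TIME-BARRED

The cause of action accrued on June 21, 2013, the date of the act.
The untolled deadline — 2 years after June 21, 2013 — is June 21, 2015.
The pending criminal prosecution from August 8, 2014 to March 4, 2015 tolled the period for 208 days, extending the deadline to January 15, 2016.
The period was tolled for 205 days by the defendant's absence from the jurisdiction (June 2, 2015 to December 24, 2015), pushing the deadline to August 7, 2016.
Nothing else in the chronology tolls or restarts the period.
The September 18, 2016 filing falls after the August 7, 2016 deadline; the claim is time-barred.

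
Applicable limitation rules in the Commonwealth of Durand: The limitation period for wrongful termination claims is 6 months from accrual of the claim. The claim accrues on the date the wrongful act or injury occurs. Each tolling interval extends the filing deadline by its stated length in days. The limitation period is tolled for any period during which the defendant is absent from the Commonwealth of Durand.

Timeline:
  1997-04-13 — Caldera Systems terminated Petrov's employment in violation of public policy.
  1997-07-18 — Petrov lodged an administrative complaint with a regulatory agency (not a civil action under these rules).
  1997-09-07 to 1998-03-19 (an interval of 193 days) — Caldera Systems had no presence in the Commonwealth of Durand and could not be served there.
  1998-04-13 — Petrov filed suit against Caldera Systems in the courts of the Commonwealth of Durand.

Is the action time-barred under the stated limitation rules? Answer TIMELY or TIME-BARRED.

The limitation period began to run on 1997-04-13.
6 months from 1997-04-13 is 1997-10-13.
Because the defendant's absence from the jurisdiction ran from 1997-09-07 to 1998-03-19, the deadline is extended by 193 days to 1998-04-24.
The other events in the timeline have no effect on the limitation period under the stated rules.
Petrov filed on 1998-04-13, before the 1998-04-24 deadline, so the action is timely.

TIMELY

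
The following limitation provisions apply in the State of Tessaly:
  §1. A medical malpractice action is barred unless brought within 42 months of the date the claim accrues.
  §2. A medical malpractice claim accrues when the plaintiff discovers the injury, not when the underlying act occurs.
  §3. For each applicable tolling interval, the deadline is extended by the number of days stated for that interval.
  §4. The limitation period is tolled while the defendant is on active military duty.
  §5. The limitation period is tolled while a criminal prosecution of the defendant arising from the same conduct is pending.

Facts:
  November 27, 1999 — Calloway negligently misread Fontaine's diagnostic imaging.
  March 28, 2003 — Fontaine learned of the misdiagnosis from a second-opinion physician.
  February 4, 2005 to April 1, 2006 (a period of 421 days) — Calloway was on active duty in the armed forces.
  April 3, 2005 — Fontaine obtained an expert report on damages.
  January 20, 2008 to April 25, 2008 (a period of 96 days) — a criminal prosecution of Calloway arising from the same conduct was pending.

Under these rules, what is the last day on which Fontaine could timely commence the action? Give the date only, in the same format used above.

Under the discovery rule, the claim accrued on March 28, 2003, when Fontaine discovered the injury — not on the November 27, 1999 date of the underlying act.
42 months from March 28, 2003 is September 28, 2006.
The defendant's active military service from February 4, 2005 to April 1, 2006 tolled the period for 421 days, extending the deadline to November 23, 2007.
The pending criminal prosecution starting January 20, 2008 came too late — the period had run on November 23, 2007 — and so does not extend the deadline.
None of the other events listed affects the running of the period under the stated rules.

November 23, 2007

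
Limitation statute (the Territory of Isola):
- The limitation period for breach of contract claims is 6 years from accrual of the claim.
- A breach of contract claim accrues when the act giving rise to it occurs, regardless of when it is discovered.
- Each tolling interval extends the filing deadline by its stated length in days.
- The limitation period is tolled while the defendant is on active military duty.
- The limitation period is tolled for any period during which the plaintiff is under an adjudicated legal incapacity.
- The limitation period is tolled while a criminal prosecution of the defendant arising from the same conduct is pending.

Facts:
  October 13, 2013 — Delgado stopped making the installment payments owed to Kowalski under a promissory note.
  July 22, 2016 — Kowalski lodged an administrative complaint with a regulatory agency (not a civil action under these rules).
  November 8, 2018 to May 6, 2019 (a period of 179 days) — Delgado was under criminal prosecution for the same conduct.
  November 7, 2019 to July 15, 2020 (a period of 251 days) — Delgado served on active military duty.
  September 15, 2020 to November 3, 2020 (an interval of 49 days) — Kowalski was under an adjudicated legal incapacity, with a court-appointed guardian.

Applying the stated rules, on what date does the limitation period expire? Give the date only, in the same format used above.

February 3, 2021

The limitation period began to run on October 13, 2013.
6 years from October 13, 2013 is October 13, 2019.
The period was tolled for 179 days by the pending criminal prosecution (November 8, 2018 to May 6, 2019), pushing the deadline to April 9, 2020.
Because the defendant's active military service ran from November 7, 2019 to July 15, 2020, the deadline is extended by 251 days to December 16, 2020.
The plaintiff's legal incapacity from September 15, 2020 to November 3, 2020 tolled the period for 49 days, extending the deadline to February 3, 2021.
None of the other events listed affects the running of the period under the stated rules.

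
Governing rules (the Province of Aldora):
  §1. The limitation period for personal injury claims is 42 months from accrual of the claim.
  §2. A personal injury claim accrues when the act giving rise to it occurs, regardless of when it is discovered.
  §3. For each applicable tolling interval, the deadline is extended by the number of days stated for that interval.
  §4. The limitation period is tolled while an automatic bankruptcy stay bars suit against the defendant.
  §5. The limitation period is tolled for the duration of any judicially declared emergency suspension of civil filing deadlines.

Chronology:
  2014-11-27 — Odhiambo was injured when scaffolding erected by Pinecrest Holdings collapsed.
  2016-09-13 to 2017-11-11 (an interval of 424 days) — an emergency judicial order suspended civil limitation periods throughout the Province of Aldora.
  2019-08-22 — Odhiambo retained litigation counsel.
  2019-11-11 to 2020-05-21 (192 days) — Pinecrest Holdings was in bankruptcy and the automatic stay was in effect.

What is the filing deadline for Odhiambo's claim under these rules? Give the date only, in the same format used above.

2019-07-25

The claim accrued on 2014-11-27, the date of the act.
42 months from 2014-11-27 is 2018-05-27.
Because the emergency suspension of filing deadlines ran from 2016-09-13 to 2017-11-11, the deadline is extended by 424 days to 2019-07-25.
By the time the automatic bankruptcy stay began on 2019-11-11, the limitation period had already expired on 2019-07-25; that interval cannot revive it.
None of the other events listed affects the running of the period under the stated rules.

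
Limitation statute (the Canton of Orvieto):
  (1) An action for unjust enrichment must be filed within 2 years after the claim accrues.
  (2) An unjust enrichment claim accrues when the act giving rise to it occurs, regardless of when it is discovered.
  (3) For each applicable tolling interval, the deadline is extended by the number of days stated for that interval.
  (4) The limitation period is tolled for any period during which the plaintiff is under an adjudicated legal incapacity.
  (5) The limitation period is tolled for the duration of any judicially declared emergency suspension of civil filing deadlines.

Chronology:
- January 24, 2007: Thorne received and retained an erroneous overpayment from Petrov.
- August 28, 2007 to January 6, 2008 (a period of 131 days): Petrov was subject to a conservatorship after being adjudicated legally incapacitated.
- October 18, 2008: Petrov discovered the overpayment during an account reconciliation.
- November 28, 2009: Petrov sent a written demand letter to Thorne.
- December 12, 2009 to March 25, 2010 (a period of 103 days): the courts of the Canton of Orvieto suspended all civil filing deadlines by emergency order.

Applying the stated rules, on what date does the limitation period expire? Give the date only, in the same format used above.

June 4, 2009

The claim accrued on January 24, 2007, when the wrongful act occurred; under the stated occurrence rule the October 18, 2008 discovery does not delay accrual.
The untolled deadline — 2 years after January 24, 2007 — is January 24, 2009.
The period was tolled for 131 days by the plaintiff's legal incapacity (August 28, 2007 to January 6, 2008), pushing the deadline to June 4, 2009.
The emergency suspension of filing deadlines from December 12, 2009 to March 25, 2010 began after the period had already run on June 4, 2009, so it has no tolling effect.
Nothing else in the chronology tolls or restarts the period.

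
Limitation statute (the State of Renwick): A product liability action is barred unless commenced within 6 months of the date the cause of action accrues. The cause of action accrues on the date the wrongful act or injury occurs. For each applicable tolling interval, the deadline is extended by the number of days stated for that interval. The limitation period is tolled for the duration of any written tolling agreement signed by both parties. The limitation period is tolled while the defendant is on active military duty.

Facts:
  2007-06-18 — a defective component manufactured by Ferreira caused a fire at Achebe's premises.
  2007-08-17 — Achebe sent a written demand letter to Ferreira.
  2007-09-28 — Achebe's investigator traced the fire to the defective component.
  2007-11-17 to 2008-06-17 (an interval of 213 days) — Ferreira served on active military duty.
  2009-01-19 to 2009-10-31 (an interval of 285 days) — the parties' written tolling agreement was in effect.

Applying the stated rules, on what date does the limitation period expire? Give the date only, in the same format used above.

Because the rule ties accrual to occurrence, the claim accrued on 2007-06-18, not on the 2007-09-28 discovery date.
Adding the 6 months base period to 2007-06-18 gives a deadline of 2007-12-18, before any tolling.
The defendant's active military service from 2007-11-17 to 2008-06-17 tolled the period for 213 days, extending the deadline to 2008-07-18.
The written tolling agreement from 2009-01-19 to 2009-10-31 began after the period had already run on 2008-07-18, so it has no tolling effect.
The other events in the timeline have no effect on the limitation period under the stated rules.

2008-07-18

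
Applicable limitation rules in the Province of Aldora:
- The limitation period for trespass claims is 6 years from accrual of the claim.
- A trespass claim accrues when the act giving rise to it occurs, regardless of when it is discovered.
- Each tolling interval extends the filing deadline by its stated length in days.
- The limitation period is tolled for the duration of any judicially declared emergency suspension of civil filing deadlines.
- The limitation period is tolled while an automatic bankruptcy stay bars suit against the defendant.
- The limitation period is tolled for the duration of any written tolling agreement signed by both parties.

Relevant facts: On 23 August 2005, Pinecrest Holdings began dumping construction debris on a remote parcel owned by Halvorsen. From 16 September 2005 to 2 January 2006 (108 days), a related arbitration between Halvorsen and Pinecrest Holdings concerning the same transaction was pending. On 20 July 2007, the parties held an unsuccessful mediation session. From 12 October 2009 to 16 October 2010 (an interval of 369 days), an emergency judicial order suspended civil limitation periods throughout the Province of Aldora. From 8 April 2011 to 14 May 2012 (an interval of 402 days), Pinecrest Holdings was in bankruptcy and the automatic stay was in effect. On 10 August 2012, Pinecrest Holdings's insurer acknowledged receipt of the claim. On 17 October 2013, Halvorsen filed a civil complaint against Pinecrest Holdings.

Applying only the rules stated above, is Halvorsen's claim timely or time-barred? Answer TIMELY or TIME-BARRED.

The limitation period began to run on 23 August 2005.
Adding the 6 years base period to 23 August 2005 gives a deadline of 23 August 2011, before any tolling.
Because the emergency suspension of filing deadlines ran from 12 October 2009 to 16 October 2010, the deadline is extended by 369 days to 26 August 2012.
The period was tolled for 402 days by the automatic bankruptcy stay (8 April 2011 to 14 May 2012), pushing the deadline to 2 October 2013.
No stated provision tolls the period for a pending arbitration, so the interval from 16 September 2005 to 2 January 2006 has no effect on the deadline.
Nothing else in the chronology tolls or restarts the period.
Filing on 17 October 2013 missed the 2 October 2013 deadline — the action is time-barred.

TIME-BARRED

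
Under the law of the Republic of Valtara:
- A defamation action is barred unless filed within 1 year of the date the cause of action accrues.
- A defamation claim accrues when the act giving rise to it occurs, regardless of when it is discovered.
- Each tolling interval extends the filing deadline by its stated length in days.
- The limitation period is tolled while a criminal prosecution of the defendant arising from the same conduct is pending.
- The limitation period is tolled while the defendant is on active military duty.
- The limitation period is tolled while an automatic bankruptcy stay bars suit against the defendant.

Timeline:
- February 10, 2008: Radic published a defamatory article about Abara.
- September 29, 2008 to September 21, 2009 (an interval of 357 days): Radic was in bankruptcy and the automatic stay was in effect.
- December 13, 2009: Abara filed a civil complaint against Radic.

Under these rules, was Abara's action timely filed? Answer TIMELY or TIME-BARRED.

The cause of action accrued on February 10, 2008, the date of the act.
The untolled deadline — 1 year after February 10, 2008 — is February 10, 2009.
The period was tolled for 357 days by the automatic bankruptcy stay (September 29, 2008 to September 21, 2009), pushing the deadline to February 2, 2010.
Filing on December 13, 2009 beat the February 2, 2010 deadline — the action is timely.

TIMELY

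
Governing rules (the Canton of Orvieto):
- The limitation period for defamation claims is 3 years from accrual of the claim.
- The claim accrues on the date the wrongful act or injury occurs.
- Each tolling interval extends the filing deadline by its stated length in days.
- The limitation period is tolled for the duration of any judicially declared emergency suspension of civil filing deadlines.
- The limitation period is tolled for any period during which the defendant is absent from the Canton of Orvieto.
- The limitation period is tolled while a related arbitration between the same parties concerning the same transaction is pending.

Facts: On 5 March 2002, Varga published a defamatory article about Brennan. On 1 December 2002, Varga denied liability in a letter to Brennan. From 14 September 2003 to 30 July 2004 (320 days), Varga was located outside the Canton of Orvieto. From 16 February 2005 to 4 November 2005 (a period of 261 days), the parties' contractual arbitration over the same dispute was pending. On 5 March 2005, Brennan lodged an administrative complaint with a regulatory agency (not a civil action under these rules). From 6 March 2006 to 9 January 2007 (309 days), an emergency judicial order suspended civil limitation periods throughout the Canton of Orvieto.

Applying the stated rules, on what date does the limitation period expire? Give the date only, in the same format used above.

The limitation period began to run on 5 March 2002.
3 years from 5 March 2002 is 5 March 2005.
Because the defendant's absence from the jurisdiction ran from 14 September 2003 to 30 July 2004, the deadline is extended by 320 days to 19 January 2006.
The period was tolled for 261 days by the pending related arbitration (16 February 2005 to 4 November 2005), pushing the deadline to 7 October 2006.
The emergency suspension of filing deadlines from 6 March 2006 to 9 January 2007 tolled the period for 309 days, extending the deadline to 12 August 2007.
None of the other events listed affects the running of the period under the stated rules.

12 August 2007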